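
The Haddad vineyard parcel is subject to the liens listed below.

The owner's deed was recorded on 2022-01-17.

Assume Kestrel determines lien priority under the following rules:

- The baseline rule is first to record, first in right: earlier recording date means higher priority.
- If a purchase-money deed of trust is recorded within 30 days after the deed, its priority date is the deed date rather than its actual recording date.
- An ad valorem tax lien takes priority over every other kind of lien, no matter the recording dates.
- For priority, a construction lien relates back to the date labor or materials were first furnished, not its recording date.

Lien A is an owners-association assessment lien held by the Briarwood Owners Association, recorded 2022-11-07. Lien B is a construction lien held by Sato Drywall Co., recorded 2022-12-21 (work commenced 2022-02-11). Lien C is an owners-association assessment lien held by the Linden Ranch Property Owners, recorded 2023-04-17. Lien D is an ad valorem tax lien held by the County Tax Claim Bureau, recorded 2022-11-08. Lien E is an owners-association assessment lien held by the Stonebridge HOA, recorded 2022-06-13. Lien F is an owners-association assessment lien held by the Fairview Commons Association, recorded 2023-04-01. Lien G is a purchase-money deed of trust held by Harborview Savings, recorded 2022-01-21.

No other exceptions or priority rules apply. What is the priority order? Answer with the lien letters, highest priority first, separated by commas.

First, effective dates: B relates back to 2022-02-11 (work commenced); G's effective date is the deed date, 2022-01-17.
D is an ad valorem tax lien, so it outranks all other liens regardless of date.
The other liens, earliest effective date first: G (2022-01-17), B (2022-02-11), E (2022-06-13), A (2022-11-07), F (2023-04-01), C (2023-04-17).

D, G, B, E, A, F, C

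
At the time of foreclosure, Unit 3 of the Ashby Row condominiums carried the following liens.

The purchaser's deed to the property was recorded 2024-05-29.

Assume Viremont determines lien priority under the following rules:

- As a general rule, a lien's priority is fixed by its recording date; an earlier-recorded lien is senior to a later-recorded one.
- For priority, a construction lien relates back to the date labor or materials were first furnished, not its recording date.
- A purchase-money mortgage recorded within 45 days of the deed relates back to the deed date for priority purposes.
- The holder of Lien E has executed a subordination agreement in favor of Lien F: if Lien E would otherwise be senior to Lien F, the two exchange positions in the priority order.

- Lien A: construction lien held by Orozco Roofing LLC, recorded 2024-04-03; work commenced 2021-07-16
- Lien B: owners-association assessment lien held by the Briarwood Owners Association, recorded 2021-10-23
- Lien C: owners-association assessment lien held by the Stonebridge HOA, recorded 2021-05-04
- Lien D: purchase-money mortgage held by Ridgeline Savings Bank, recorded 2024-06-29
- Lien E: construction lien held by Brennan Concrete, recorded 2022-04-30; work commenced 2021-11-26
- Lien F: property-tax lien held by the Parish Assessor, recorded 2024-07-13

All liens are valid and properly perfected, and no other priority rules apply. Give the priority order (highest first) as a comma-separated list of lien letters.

C, A, B, F, D, E

Effective dates: A is treated as recorded 2021-07-16, the work-commencement date; D's effective date is the deed date, 2024-05-29; E's effective date is 2021-11-26, when work began.
Sorted by effective date: C (2021-05-04), A (2021-07-16), B (2021-10-23), E (2021-11-26), D (2024-05-29), F (2024-07-13).
The subordination applies — E was senior to F — so E and F swap.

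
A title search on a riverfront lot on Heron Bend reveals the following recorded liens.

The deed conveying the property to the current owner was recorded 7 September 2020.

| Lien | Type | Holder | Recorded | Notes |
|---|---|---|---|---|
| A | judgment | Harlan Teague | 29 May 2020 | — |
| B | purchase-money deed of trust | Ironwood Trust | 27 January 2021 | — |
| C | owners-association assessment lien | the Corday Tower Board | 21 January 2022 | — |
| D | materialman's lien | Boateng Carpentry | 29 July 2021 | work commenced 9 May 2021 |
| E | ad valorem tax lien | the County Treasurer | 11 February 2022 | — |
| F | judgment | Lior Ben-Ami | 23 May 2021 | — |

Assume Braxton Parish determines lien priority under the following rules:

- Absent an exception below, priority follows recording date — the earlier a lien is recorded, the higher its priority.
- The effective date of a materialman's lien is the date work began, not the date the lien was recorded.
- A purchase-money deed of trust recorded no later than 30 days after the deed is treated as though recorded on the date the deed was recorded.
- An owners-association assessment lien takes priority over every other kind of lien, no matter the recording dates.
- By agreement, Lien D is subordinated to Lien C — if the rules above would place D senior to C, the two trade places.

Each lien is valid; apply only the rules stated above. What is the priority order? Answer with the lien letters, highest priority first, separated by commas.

Effective dates after the stated exceptions: B was recorded 142 days after the deed — beyond 30 days — so no relation-back applies; D is treated as recorded 9 May 2021, the work-commencement date.
C, as an owners-association assessment lien, has superpriority and ranks first.
Among the remaining liens, by effective date: A (29 May 2020), B (27 January 2021), D (9 May 2021), F (23 May 2021), E (11 February 2022).
Since D is not senior to C, the subordination leaves the order unchanged.

C, A, B, D, F, E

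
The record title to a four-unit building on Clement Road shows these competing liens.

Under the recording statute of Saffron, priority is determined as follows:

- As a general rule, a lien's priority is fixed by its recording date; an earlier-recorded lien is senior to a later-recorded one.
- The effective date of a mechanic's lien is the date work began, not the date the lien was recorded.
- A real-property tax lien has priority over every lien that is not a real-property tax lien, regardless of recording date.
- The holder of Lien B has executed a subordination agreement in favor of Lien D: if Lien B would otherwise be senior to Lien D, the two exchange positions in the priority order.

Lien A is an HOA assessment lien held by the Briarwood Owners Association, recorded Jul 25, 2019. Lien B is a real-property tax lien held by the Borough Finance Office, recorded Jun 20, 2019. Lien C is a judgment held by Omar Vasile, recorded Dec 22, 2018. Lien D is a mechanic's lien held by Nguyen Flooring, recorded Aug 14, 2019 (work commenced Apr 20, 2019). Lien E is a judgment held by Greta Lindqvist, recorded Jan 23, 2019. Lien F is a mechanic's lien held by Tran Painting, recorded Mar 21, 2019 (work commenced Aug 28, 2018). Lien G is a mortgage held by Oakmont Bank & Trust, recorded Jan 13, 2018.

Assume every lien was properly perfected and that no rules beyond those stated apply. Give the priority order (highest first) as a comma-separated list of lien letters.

D, G, F, C, E, B, A

First, effective dates: D's effective date is Apr 20, 2019, when work began; F is treated as recorded Aug 28, 2018, the work-commencement date.
As a real-property tax lien, B is senior to every other lien.
Among the remaining liens, by effective date: G (Jan 13, 2018), F (Aug 28, 2018), C (Dec 22, 2018), E (Jan 23, 2019), D (Apr 20, 2019), A (Jul 25, 2019).
B would otherwise be senior to D, so under the subordination agreement B and D exchange positions.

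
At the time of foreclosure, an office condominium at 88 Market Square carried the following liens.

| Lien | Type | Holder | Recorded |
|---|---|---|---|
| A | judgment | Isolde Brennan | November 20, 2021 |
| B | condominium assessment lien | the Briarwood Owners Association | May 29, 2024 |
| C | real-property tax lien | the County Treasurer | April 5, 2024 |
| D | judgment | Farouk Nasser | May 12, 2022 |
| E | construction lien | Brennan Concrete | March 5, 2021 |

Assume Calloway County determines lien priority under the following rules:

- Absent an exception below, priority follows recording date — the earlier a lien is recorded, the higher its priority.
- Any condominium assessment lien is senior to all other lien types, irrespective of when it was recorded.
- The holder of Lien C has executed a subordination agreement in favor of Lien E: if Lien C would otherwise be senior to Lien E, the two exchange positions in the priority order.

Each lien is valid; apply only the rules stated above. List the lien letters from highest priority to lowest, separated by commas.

B is a condominium assessment lien and takes priority over every other lien.
Ordering the rest by effective date: E (March 5, 2021), A (November 20, 2021), D (May 12, 2022), C (April 5, 2024).
Since C is not senior to E, the subordination leaves the order unchanged.

B, E, A, D, C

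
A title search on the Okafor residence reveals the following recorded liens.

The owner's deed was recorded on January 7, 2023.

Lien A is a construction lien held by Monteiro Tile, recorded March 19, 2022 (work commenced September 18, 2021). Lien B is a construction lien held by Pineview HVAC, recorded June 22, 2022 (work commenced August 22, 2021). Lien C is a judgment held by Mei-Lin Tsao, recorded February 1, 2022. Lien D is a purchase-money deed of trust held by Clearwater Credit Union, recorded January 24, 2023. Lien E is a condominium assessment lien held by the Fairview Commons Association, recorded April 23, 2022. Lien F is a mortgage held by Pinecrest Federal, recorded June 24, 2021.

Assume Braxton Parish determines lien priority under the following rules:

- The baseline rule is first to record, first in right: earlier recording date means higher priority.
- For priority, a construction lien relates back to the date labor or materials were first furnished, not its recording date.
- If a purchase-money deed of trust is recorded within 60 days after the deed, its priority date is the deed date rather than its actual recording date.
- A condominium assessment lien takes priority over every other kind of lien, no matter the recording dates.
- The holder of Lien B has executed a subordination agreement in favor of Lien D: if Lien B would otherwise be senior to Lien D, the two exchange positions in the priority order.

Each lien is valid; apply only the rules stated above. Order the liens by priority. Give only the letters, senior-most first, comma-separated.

E, F, D, A, C, B

Effective dates: A's effective date is September 18, 2021, when work began; B is treated as recorded August 22, 2021, the work-commencement date; D's effective date is the deed date, January 7, 2023.
E is a condominium assessment lien and takes priority over every other lien.
The other liens, earliest effective date first: F (June 24, 2021), B (August 22, 2021), A (September 18, 2021), C (February 1, 2022), D (January 7, 2023).
Because B would otherwise rank above D, the subordination swaps them.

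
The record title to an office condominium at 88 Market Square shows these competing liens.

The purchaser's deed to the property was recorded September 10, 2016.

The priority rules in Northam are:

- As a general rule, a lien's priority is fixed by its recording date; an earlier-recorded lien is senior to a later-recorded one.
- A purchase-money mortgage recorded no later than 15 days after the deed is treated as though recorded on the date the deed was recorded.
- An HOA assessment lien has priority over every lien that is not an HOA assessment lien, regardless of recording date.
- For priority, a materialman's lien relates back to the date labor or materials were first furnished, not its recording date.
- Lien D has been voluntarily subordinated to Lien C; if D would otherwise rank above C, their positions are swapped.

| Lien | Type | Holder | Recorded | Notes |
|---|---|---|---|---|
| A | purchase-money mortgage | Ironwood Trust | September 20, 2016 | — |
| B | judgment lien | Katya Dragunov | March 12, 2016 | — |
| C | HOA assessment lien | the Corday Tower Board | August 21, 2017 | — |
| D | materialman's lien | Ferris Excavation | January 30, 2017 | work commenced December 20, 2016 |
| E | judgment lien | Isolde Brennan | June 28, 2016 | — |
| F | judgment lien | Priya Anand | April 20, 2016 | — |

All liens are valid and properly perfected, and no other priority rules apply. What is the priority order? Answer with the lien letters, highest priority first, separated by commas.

First, effective dates: A's effective date is the deed date, September 10, 2016; D's effective date is December 20, 2016, when work began.
C, as an HOA assessment lien, has superpriority and ranks first.
Remaining liens by effective date: B (March 12, 2016), F (April 20, 2016), E (June 28, 2016), A (September 10, 2016), D (December 20, 2016).
Since D is not senior to C, the subordination leaves the order unchanged.

C, B, F, E, A, D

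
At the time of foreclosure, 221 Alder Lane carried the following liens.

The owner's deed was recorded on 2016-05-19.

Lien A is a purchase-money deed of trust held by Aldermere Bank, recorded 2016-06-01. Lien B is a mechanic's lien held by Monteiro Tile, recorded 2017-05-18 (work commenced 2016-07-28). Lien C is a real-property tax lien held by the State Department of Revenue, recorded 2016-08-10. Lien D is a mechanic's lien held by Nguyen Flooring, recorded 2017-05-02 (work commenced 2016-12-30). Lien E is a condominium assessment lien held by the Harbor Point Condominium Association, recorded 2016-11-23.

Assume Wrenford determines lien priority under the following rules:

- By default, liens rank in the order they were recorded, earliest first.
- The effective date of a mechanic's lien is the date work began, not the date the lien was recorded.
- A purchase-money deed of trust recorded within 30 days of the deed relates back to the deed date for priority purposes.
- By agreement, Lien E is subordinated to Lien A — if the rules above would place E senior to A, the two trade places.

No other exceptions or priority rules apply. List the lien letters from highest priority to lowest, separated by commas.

A, B, C, E, D

First, effective dates: A's effective date is the deed date, 2016-05-19; B is treated as recorded 2016-07-28, the work-commencement date; D relates back to 2016-12-30 (work commenced).
Ordering by effective date: A (2016-05-19), B (2016-07-28), C (2016-08-10), E (2016-11-23), D (2016-12-30).
E is already junior to A, so the subordination agreement changes nothing.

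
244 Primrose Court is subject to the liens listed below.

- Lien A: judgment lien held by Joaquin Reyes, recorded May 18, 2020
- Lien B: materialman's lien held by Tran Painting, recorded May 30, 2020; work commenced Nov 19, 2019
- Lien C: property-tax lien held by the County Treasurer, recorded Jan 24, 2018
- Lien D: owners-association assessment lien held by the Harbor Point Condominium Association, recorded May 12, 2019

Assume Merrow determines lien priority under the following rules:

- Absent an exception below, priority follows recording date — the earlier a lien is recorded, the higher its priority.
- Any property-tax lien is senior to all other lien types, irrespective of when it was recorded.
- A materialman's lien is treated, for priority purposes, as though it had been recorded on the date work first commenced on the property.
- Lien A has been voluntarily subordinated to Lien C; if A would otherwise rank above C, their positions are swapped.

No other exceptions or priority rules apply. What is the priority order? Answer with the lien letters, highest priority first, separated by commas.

Adjusting effective dates: B relates back to Nov 19, 2019 (work commenced).
C is a property-tax lien and takes priority over every other lien.
Remaining liens by effective date: D (May 12, 2019), B (Nov 19, 2019), A (May 18, 2020).
Since A is not senior to C, the subordination leaves the order unchanged.

C, D, B, A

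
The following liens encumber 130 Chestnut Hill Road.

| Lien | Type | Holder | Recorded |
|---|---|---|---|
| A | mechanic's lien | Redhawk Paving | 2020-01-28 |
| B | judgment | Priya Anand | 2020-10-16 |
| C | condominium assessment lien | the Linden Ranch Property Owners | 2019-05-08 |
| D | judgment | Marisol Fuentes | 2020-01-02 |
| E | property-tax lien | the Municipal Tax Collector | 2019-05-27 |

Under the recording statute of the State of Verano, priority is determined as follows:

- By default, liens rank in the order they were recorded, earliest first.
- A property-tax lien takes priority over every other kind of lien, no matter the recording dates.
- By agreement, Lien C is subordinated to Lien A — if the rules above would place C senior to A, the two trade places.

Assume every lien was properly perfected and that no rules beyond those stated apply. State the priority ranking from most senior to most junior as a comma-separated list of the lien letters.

E is a property-tax lien, so it outranks all other liens regardless of date.
Ordering the rest by effective date: C (2019-05-08), D (2020-01-02), A (2020-01-28), B (2020-10-16).
C would otherwise be senior to A, so under the subordination agreement C and A exchange positions.

E, A, D, C, B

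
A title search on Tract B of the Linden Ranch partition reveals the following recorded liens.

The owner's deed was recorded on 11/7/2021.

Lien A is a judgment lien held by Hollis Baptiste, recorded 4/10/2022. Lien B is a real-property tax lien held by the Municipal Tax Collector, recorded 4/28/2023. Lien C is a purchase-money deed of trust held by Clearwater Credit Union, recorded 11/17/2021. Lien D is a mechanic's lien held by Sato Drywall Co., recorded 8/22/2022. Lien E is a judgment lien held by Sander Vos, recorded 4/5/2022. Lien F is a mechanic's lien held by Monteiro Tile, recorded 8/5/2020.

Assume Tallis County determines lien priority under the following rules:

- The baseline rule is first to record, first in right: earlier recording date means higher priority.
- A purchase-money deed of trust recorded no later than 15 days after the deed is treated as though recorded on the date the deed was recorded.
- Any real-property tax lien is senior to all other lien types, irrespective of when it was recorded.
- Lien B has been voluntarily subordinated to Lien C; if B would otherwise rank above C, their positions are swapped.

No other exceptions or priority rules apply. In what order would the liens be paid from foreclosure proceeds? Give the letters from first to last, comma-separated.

C, F, B, E, A, D

Effective dates: C's effective date is the deed date, 11/7/2021.
B, as a real-property tax lien, has superpriority and ranks first.
Ordering the rest by effective date: F (8/5/2020), C (11/7/2021), E (4/5/2022), A (4/10/2022), D (8/22/2022).
Because B would otherwise rank above C, the subordination swaps them.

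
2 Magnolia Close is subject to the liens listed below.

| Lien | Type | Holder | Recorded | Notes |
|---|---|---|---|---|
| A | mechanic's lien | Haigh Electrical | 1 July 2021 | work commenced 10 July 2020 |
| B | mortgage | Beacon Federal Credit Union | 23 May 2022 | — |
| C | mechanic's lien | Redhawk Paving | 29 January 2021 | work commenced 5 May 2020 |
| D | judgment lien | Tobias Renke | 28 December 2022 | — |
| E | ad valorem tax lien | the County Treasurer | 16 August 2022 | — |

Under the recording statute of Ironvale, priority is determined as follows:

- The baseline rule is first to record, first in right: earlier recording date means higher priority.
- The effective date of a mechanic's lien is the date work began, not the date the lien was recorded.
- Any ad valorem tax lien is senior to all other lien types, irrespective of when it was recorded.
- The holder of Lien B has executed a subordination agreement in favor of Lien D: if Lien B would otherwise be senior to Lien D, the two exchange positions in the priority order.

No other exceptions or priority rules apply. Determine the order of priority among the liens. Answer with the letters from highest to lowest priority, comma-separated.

Adjusting effective dates: A relates back to 10 July 2020 (work commenced); C's effective date is 5 May 2020, when work began.
E, as an ad valorem tax lien, has superpriority and ranks first.
Among the remaining liens, by effective date: C (5 May 2020), A (10 July 2020), B (23 May 2022), D (28 December 2022).
The subordination applies — B was senior to D — so B and D swap.

E, C, A, D, B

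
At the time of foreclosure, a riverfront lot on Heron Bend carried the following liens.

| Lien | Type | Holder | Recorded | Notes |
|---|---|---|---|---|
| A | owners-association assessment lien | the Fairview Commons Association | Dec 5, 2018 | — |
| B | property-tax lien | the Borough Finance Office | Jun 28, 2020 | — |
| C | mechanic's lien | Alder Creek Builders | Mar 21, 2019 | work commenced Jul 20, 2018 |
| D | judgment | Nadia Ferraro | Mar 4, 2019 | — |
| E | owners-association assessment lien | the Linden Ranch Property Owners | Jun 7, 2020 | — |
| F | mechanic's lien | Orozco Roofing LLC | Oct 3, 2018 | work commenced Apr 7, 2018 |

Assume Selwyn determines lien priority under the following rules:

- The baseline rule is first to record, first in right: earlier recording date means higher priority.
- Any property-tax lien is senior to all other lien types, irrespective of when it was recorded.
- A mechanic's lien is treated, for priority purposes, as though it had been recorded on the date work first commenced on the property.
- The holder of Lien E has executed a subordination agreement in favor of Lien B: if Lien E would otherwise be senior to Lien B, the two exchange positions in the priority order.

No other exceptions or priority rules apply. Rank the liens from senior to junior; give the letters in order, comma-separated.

First, effective dates: C is treated as recorded Jul 20, 2018, the work-commencement date; F's effective date is Apr 7, 2018, when work began.
As a property-tax lien, B is senior to every other lien.
Remaining liens by effective date: F (Apr 7, 2018), C (Jul 20, 2018), A (Dec 5, 2018), D (Mar 4, 2019), E (Jun 7, 2020).
Since E is not senior to B, the subordination leaves the order unchanged.

B, F, C, A, D, E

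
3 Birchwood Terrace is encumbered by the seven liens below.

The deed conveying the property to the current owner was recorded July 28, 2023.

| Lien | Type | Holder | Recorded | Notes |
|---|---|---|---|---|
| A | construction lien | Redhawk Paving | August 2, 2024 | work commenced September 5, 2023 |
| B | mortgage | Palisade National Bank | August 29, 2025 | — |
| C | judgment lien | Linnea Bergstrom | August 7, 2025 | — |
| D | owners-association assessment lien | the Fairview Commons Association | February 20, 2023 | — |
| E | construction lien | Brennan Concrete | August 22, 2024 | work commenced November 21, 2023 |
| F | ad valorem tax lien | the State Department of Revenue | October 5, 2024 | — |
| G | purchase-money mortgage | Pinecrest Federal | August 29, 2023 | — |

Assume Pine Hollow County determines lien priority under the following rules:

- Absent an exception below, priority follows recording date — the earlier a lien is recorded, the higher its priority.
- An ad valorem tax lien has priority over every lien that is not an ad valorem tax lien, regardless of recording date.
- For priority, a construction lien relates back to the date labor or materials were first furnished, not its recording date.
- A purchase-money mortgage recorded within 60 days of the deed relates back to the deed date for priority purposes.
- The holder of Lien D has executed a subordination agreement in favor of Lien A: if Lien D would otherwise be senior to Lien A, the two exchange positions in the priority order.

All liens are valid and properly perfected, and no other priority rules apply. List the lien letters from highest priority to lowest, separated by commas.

F, A, G, D, E, C, B

Effective dates after the stated exceptions: A relates back to September 5, 2023 (work commenced); E relates back to November 21, 2023 (work commenced); G was recorded within the 60-day window, so its effective date is the deed date July 28, 2023.
F is an ad valorem tax lien and takes priority over every other lien.
Among the remaining liens, by effective date: D (February 20, 2023), G (July 28, 2023), A (September 5, 2023), E (November 21, 2023), C (August 7, 2025), B (August 29, 2025).
D is senior to A before the subordination, so the two trade places.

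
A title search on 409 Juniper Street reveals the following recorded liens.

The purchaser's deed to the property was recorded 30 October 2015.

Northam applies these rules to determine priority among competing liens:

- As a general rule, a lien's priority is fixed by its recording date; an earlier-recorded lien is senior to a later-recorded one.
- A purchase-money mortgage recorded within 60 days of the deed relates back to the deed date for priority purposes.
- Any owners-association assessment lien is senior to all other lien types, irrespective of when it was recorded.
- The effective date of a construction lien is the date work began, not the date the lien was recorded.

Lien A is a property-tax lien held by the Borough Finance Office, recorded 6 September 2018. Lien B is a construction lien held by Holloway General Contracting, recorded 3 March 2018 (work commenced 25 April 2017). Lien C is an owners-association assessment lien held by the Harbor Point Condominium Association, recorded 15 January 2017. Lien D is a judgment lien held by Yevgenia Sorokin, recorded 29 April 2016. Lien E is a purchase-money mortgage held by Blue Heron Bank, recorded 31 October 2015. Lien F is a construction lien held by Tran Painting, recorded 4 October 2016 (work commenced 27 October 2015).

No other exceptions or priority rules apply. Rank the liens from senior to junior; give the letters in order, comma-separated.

C, F, E, D, B, A

Adjusting effective dates: B's effective date is 25 April 2017, when work began; E relates back to the deed date 30 October 2015; F is treated as recorded 27 October 2015, the work-commencement date.
C is an owners-association assessment lien, so it outranks all other liens regardless of date.
Ordering the rest by effective date: F (27 October 2015), E (30 October 2015), D (29 April 2016), B (25 April 2017), A (6 September 2018).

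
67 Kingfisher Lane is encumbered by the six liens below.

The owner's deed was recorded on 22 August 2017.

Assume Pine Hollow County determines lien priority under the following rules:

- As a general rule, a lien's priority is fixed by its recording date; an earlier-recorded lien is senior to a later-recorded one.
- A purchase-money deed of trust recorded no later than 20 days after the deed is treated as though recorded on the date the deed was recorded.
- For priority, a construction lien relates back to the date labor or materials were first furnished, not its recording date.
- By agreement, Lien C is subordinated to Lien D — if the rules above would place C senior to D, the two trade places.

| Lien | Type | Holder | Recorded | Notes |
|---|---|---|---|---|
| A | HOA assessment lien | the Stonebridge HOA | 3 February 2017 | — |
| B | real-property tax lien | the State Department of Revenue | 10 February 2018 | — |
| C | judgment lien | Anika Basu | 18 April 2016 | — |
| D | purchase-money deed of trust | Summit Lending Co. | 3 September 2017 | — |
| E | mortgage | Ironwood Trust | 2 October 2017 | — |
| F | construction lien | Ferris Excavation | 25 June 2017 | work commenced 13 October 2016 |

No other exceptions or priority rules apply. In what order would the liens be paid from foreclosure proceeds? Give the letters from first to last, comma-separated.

D, F, A, C, E, B

Adjusting effective dates: D was recorded within the 20-day window, so its effective date is the deed date 22 August 2017; F's effective date is 13 October 2016, when work began.
Ordering by effective date: C (18 April 2016), F (13 October 2016), A (3 February 2017), D (22 August 2017), E (2 October 2017), B (10 February 2018).
The subordination applies — C was senior to D — so C and D swap.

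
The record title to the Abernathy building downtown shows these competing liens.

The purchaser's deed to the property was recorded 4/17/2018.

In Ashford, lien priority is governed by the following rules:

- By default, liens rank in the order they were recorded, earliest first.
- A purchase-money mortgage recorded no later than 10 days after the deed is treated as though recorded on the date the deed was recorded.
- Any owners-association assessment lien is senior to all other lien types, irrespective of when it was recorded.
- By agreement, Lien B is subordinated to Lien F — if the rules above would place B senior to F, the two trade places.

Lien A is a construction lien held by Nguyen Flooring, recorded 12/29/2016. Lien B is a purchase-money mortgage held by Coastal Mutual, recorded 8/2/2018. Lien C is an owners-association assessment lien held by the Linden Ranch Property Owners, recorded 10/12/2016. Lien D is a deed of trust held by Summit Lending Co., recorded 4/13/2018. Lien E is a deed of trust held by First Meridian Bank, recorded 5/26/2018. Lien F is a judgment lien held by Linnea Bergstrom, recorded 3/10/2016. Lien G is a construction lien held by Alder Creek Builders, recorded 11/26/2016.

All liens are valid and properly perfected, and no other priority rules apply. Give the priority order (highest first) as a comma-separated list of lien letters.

C, F, G, A, D, E, B

First, effective dates: B was recorded 107 days after the deed — beyond 10 days — so no relation-back applies.
C, as an owners-association assessment lien, has superpriority and ranks first.
Among the remaining liens, by effective date: F (3/10/2016), G (11/26/2016), A (12/29/2016), D (4/13/2018), E (5/26/2018), B (8/2/2018).
B is already junior to F, so the subordination agreement changes nothing.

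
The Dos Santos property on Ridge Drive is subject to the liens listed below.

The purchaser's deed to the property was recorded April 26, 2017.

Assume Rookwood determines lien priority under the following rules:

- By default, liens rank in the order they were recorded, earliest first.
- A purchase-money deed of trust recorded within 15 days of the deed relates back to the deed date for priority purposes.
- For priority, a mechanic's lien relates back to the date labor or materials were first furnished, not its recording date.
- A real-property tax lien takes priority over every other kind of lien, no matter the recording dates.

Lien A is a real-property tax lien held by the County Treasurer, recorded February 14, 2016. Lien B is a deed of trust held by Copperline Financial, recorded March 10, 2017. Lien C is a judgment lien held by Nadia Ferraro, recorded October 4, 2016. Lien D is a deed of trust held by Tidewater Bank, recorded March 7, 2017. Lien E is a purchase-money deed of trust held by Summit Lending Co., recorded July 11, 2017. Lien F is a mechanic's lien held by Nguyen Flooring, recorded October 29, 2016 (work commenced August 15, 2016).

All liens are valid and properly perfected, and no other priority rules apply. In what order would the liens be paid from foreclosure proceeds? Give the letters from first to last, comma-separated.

Effective dates: E missed the 15-day window (76 days after the deed), so its recording date stands; F is treated as recorded August 15, 2016, the work-commencement date.
A, as a real-property tax lien, has superpriority and ranks first.
Among the remaining liens, by effective date: F (August 15, 2016), C (October 4, 2016), D (March 7, 2017), B (March 10, 2017), E (July 11, 2017).

A, F, C, D, B, E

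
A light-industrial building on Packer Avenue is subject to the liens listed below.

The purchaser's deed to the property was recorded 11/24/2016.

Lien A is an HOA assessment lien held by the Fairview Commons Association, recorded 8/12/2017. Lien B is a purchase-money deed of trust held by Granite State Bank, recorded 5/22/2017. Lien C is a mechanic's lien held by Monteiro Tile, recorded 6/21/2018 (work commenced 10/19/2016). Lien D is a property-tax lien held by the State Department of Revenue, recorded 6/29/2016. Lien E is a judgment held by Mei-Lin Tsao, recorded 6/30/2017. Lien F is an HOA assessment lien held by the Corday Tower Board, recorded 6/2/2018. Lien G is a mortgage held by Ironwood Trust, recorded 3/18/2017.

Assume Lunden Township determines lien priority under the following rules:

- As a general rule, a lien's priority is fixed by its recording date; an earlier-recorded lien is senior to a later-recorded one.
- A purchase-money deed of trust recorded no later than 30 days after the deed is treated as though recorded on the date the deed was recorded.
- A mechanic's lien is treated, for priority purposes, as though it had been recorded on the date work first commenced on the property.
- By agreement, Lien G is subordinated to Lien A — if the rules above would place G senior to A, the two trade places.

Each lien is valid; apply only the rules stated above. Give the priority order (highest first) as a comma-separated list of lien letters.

Effective dates after the stated exceptions: B was recorded 179 days after the deed — beyond 30 days — so no relation-back applies; C relates back to 10/19/2016 (work commenced).
Sorted by effective date: D (6/29/2016), C (10/19/2016), G (3/18/2017), B (5/22/2017), E (6/30/2017), A (8/12/2017), F (6/2/2018).
G would otherwise be senior to A, so under the subordination agreement G and A exchange positions.

D, C, A, B, E, G, F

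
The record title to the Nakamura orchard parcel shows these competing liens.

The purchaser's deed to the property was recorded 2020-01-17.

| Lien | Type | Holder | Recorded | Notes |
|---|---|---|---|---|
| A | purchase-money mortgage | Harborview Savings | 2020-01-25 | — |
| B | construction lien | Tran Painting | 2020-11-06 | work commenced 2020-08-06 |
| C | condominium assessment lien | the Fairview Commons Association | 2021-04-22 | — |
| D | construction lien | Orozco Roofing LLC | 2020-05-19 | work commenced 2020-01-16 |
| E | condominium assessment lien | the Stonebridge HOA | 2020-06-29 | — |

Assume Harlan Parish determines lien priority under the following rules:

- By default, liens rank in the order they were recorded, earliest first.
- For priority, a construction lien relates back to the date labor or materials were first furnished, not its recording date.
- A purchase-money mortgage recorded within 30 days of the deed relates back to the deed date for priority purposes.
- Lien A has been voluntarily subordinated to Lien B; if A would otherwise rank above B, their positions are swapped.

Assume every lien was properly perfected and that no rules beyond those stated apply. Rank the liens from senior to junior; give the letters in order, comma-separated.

D, B, E, A, C

Adjusting effective dates: A was recorded within the 30-day window, so its effective date is the deed date 2020-01-17; B is treated as recorded 2020-08-06, the work-commencement date; D relates back to 2020-01-16 (work commenced).
Ordering by effective date: D (2020-01-16), A (2020-01-17), E (2020-06-29), B (2020-08-06), C (2021-04-22).
A is senior to B before the subordination, so the two trade places.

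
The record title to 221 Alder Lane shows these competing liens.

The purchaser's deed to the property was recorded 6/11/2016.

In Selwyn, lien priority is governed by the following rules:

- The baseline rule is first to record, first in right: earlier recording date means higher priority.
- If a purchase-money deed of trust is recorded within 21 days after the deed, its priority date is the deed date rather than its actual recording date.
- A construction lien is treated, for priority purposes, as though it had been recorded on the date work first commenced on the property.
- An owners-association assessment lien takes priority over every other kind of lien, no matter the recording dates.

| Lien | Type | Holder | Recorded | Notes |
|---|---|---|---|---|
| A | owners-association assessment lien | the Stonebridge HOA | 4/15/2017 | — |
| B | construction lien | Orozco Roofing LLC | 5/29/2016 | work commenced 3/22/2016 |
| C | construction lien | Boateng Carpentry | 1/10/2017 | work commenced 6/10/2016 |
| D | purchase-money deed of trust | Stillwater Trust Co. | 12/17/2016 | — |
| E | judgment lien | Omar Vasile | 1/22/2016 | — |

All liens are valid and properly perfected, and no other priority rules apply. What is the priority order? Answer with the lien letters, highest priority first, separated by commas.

Effective dates: B relates back to 3/22/2016 (work commenced); C's effective date is 6/10/2016, when work began; D missed the 21-day window (189 days after the deed), so its recording date stands.
As an owners-association assessment lien, A is senior to every other lien.
The other liens, earliest effective date first: E (1/22/2016), B (3/22/2016), C (6/10/2016), D (12/17/2016).

A, E, B, C, D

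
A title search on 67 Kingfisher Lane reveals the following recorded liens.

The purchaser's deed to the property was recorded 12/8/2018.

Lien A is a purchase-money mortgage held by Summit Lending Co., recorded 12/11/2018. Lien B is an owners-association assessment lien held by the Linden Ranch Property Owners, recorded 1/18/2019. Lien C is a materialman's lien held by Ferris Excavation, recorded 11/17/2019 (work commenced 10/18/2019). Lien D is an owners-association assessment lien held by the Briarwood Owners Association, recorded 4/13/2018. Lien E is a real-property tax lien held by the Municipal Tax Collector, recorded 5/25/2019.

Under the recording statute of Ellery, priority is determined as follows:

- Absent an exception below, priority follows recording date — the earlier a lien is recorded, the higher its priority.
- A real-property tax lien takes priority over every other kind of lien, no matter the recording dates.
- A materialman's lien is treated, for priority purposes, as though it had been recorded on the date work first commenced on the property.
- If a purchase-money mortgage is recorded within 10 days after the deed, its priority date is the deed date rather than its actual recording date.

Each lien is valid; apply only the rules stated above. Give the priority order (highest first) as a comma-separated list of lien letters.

First, effective dates: A relates back to the deed date 12/8/2018; C's effective date is 10/18/2019, when work began.
E is a real-property tax lien, so it outranks all other liens regardless of date.
Remaining liens by effective date: D (4/13/2018), A (12/8/2018), B (1/18/2019), C (10/18/2019).

E, D, A, B, C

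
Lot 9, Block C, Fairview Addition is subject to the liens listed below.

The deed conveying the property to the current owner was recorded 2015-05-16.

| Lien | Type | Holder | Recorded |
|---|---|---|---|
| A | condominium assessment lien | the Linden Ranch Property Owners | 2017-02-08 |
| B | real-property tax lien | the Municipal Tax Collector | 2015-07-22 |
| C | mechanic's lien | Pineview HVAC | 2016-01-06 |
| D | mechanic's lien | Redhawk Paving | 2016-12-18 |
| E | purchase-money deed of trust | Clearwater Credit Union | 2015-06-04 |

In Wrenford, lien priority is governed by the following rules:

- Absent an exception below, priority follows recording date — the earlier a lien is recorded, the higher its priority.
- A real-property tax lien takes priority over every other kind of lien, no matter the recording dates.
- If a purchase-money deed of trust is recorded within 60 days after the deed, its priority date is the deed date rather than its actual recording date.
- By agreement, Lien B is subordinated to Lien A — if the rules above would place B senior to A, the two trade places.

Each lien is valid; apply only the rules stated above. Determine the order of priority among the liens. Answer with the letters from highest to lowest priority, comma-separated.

Adjusting effective dates: E was recorded within the 60-day window, so its effective date is the deed date 2015-05-16.
B is a real-property tax lien, so it outranks all other liens regardless of date.
Ordering the rest by effective date: E (2015-05-16), C (2016-01-06), D (2016-12-18), A (2017-02-08).
The subordination applies — B was senior to A — so B and A swap.

A, E, C, D, B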